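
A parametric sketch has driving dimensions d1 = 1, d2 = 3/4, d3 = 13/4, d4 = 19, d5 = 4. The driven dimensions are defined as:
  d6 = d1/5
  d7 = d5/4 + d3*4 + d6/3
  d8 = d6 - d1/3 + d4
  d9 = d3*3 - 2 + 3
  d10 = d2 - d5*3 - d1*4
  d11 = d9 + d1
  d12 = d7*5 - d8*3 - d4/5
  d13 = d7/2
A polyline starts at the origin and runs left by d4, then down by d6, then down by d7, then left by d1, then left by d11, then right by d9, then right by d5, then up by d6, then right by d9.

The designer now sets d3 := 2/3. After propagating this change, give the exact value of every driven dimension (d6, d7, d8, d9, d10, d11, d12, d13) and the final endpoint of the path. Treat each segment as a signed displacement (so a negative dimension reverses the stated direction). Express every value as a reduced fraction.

Apply edit: d3 := 2/3
  d6 = d1/5 = 1/5
  d7 = d5/4 + d3*4 + d6/3 = 56/15
  d8 = d6 - d1/3 + d4 = 283/15
  d9 = d3*3 - 2 + 3 = 3
  d10 = d2 - d5*3 - d1*4 = -61/4
  d11 = d9 + d1 = 4
  d12 = d7*5 - d8*3 - d4/5 = -626/15
  d13 = d7/2 = 28/15
Walk from origin (0, 0):
  seg 1: left by d4 = 19 → (-19, 0)
  seg 2: down by d6 = 1/5 → (-19, -1/5)
  seg 3: down by d7 = 56/15 → (-19, -59/15)
  seg 4: left by d1 = 1 → (-20, -59/15)
  seg 5: left by d11 = 4 → (-24, -59/15)
  seg 6: right by d9 = 3 → (-21, -59/15)
  seg 7: right by d5 = 4 → (-17, -59/15)
  seg 8: up by d6 = 1/5 → (-17, -56/15)
  seg 9: right by d9 = 3 → (-14, -56/15)

d6 = 1/5
d7 = 56/15
d8 = 283/15
d9 = 3
d10 = -61/4
d11 = 4
d12 = -626/15
d13 = 28/15
endpoint = (-14, -56/15)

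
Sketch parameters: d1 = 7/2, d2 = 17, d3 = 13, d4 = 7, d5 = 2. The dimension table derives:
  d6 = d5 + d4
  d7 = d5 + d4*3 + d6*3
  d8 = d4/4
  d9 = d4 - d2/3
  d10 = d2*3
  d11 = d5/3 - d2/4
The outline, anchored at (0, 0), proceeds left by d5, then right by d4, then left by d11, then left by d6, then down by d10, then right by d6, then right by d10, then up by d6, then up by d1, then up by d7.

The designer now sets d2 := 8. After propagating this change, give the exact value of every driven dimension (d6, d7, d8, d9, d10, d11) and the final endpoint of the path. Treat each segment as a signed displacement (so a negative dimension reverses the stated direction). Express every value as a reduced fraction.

d6 = 9
d7 = 50
d8 = 7/4
d9 = 13/3
d10 = 24
d11 = -4/3
endpoint = (91/3, 77/2)

Apply edit: d2 := 8
  d6 = d5 + d4 = 9
  d7 = d5 + d4*3 + d6*3 = 50
  d8 = d4/4 = 7/4
  d9 = d4 - d2/3 = 13/3
  d10 = d2*3 = 24
  d11 = d5/3 - d2/4 = -4/3
Walk from origin (0, 0):
  seg 1: left by d5 = 2 → (-2, 0)
  seg 2: right by d4 = 7 → (5, 0)
  seg 3: left by d11 = -4/3 → (19/3, 0)
  seg 4: left by d6 = 9 → (-8/3, 0)
  seg 5: down by d10 = 24 → (-8/3, -24)
  seg 6: right by d6 = 9 → (19/3, -24)
  seg 7: right by d10 = 24 → (91/3, -24)
  seg 8: up by d6 = 9 → (91/3, -15)
  seg 9: up by d1 = 7/2 → (91/3, -23/2)
  seg 10: up by d7 = 50 → (91/3, 77/2)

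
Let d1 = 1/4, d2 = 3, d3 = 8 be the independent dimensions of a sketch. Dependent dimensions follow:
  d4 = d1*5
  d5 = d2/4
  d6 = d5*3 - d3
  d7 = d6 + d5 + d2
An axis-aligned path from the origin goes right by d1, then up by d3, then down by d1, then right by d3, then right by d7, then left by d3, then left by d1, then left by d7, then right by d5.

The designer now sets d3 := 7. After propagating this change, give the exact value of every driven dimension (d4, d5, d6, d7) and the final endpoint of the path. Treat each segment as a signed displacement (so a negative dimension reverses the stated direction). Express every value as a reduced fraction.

d4 = 5/4
d5 = 3/4
d6 = -19/4
d7 = -1
endpoint = (3/4, 27/4)

Apply edit: d3 := 7
  d4 = d1*5 = 5/4
  d5 = d2/4 = 3/4
  d6 = d5*3 - d3 = -19/4
  d7 = d6 + d5 + d2 = -1
Walk from origin (0, 0):
  seg 1: right by d1 = 1/4 → (1/4, 0)
  seg 2: up by d3 = 7 → (1/4, 7)
  seg 3: down by d1 = 1/4 → (1/4, 27/4)
  seg 4: right by d3 = 7 → (29/4, 27/4)
  seg 5: right by d7 = -1 → (25/4, 27/4)
  seg 6: left by d3 = 7 → (-3/4, 27/4)
  seg 7: left by d1 = 1/4 → (-1, 27/4)
  seg 8: left by d7 = -1 → (0, 27/4)
  seg 9: right by d5 = 3/4 → (3/4, 27/4)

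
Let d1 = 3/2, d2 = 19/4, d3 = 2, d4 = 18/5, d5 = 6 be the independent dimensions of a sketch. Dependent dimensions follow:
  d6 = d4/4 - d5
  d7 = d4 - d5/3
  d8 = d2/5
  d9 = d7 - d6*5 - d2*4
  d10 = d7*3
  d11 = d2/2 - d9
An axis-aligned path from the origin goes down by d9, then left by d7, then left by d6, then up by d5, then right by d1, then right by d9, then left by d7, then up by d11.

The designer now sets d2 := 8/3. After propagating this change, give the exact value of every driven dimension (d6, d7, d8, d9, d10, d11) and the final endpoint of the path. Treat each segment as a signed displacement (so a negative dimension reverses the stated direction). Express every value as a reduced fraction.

d6 = -51/10
d7 = 8/5
d8 = 8/15
d9 = 493/30
d10 = 24/5
d11 = -151/10
endpoint = (119/6, -383/15)

Apply edit: d2 := 8/3
  d6 = d4/4 - d5 = -51/10
  d7 = d4 - d5/3 = 8/5
  d8 = d2/5 = 8/15
  d9 = d7 - d6*5 - d2*4 = 493/30
  d10 = d7*3 = 24/5
  d11 = d2/2 - d9 = -151/10
Walk from origin (0, 0):
  seg 1: down by d9 = 493/30 → (0, -493/30)
  seg 2: left by d7 = 8/5 → (-8/5, -493/30)
  seg 3: left by d6 = -51/10 → (7/2, -493/30)
  seg 4: up by d5 = 6 → (7/2, -313/30)
  seg 5: right by d1 = 3/2 → (5, -313/30)
  seg 6: right by d9 = 493/30 → (643/30, -313/30)
  seg 7: left by d7 = 8/5 → (119/6, -313/30)
  seg 8: up by d11 = -151/10 → (119/6, -383/15)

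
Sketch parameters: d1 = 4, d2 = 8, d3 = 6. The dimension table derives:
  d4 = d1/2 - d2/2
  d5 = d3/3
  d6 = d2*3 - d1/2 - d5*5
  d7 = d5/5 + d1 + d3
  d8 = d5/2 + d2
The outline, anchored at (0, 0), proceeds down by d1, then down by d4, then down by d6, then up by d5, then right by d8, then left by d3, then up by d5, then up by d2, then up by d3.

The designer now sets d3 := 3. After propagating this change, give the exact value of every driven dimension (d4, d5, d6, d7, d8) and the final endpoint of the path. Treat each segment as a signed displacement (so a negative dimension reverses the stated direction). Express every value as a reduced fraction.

d4 = -2
d5 = 1
d6 = 17
d7 = 36/5
d8 = 17/2
endpoint = (11/2, -6)

Apply edit: d3 := 3
  d4 = d1/2 - d2/2 = -2
  d5 = d3/3 = 1
  d6 = d2*3 - d1/2 - d5*5 = 17
  d7 = d5/5 + d1 + d3 = 36/5
  d8 = d5/2 + d2 = 17/2
Walk from origin (0, 0):
  seg 1: down by d1 = 4 → (0, -4)
  seg 2: down by d4 = -2 → (0, -2)
  seg 3: down by d6 = 17 → (0, -19)
  seg 4: up by d5 = 1 → (0, -18)
  seg 5: right by d8 = 17/2 → (17/2, -18)
  seg 6: left by d3 = 3 → (11/2, -18)
  seg 7: up by d5 = 1 → (11/2, -17)
  seg 8: up by d2 = 8 → (11/2, -9)
  seg 9: up by d3 = 3 → (11/2, -6)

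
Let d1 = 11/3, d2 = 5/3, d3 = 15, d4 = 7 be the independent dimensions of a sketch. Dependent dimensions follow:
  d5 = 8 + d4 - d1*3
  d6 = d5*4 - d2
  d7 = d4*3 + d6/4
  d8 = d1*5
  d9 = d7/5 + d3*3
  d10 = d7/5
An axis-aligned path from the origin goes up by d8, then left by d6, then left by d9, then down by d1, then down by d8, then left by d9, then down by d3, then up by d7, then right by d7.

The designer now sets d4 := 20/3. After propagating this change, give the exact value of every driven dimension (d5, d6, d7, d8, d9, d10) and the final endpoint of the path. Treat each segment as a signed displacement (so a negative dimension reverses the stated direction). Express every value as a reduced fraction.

d5 = 11/3
d6 = 13
d7 = 93/4
d8 = 55/3
d9 = 993/20
d10 = 93/20
endpoint = (-1781/20, 55/12)

Apply edit: d4 := 20/3
  d5 = 8 + d4 - d1*3 = 11/3
  d6 = d5*4 - d2 = 13
  d7 = d4*3 + d6/4 = 93/4
  d8 = d1*5 = 55/3
  d9 = d7/5 + d3*3 = 993/20
  d10 = d7/5 = 93/20
Walk from origin (0, 0):
  seg 1: up by d8 = 55/3 → (0, 55/3)
  seg 2: left by d6 = 13 → (-13, 55/3)
  seg 3: left by d9 = 993/20 → (-1253/20, 55/3)
  seg 4: down by d1 = 11/3 → (-1253/20, 44/3)
  seg 5: down by d8 = 55/3 → (-1253/20, -11/3)
  seg 6: left by d9 = 993/20 → (-1123/10, -11/3)
  seg 7: down by d3 = 15 → (-1123/10, -56/3)
  seg 8: up by d7 = 93/4 → (-1123/10, 55/12)
  seg 9: right by d7 = 93/4 → (-1781/20, 55/12)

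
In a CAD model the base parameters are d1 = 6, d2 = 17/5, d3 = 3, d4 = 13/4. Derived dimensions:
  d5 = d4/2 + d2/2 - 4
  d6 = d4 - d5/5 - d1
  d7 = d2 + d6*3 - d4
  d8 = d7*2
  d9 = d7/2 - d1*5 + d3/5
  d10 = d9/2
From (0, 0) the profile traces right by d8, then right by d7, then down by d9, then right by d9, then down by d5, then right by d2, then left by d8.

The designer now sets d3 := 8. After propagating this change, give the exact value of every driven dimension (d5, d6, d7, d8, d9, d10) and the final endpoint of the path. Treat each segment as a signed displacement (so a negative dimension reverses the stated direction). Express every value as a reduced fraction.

Apply edit: d3 := 8
  d5 = d4/2 + d2/2 - 4 = -27/40
  d6 = d4 - d5/5 - d1 = -523/200
  d7 = d2 + d6*3 - d4 = -1539/200
  d8 = d7*2 = -1539/100
  d9 = d7/2 - d1*5 + d3/5 = -12899/400
  d10 = d9/2 = -12899/800
Walk from origin (0, 0):
  seg 1: right by d8 = -1539/100 → (-1539/100, 0)
  seg 2: right by d7 = -1539/200 → (-4617/200, 0)
  seg 3: down by d9 = -12899/400 → (-4617/200, 12899/400)
  seg 4: right by d9 = -12899/400 → (-22133/400, 12899/400)
  seg 5: down by d5 = -27/40 → (-22133/400, 13169/400)
  seg 6: right by d2 = 17/5 → (-20773/400, 13169/400)
  seg 7: left by d8 = -1539/100 → (-14617/400, 13169/400)

d5 = -27/40
d6 = -523/200
d7 = -1539/200
d8 = -1539/100
d9 = -12899/400
d10 = -12899/800
endpoint = (-14617/400, 13169/400)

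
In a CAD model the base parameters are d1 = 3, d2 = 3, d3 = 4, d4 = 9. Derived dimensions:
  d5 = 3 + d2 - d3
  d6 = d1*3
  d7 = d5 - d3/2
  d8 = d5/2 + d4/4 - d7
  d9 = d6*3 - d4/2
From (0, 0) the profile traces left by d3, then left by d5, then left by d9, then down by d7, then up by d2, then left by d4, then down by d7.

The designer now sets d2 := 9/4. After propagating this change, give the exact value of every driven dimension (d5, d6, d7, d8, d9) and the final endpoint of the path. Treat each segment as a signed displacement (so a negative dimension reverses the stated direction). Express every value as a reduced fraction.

Apply edit: d2 := 9/4
  d5 = 3 + d2 - d3 = 5/4
  d6 = d1*3 = 9
  d7 = d5 - d3/2 = -3/4
  d8 = d5/2 + d4/4 - d7 = 29/8
  d9 = d6*3 - d4/2 = 45/2
Walk from origin (0, 0):
  seg 1: left by d3 = 4 → (-4, 0)
  seg 2: left by d5 = 5/4 → (-21/4, 0)
  seg 3: left by d9 = 45/2 → (-111/4, 0)
  seg 4: down by d7 = -3/4 → (-111/4, 3/4)
  seg 5: up by d2 = 9/4 → (-111/4, 3)
  seg 6: left by d4 = 9 → (-147/4, 3)
  seg 7: down by d7 = -3/4 → (-147/4, 15/4)

d5 = 5/4
d6 = 9
d7 = -3/4
d8 = 29/8
d9 = 45/2
endpoint = (-147/4, 15/4)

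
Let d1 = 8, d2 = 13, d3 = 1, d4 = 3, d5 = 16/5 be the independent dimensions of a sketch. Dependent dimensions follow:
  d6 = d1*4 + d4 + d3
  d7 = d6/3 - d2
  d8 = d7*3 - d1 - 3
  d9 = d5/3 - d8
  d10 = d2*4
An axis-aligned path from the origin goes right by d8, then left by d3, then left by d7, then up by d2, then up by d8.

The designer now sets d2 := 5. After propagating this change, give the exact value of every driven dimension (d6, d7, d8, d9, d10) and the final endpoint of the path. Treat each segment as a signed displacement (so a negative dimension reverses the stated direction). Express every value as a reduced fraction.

d6 = 36
d7 = 7
d8 = 10
d9 = -134/15
d10 = 20
endpoint = (2, 15)

Apply edit: d2 := 5
  d6 = d1*4 + d4 + d3 = 36
  d7 = d6/3 - d2 = 7
  d8 = d7*3 - d1 - 3 = 10
  d9 = d5/3 - d8 = -134/15
  d10 = d2*4 = 20
Walk from origin (0, 0):
  seg 1: right by d8 = 10 → (10, 0)
  seg 2: left by d3 = 1 → (9, 0)
  seg 3: left by d7 = 7 → (2, 0)
  seg 4: up by d2 = 5 → (2, 5)
  seg 5: up by d8 = 10 → (2, 15)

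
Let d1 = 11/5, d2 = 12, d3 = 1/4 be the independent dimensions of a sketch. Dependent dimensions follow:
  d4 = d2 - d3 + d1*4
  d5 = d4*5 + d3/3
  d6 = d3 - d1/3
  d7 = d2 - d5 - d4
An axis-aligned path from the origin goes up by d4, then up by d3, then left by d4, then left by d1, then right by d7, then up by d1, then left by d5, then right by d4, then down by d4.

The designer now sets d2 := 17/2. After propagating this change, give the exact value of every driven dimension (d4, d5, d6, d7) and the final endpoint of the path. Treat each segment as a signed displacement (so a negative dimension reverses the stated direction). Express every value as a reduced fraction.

Apply edit: d2 := 17/2
  d4 = d2 - d3 + d1*4 = 341/20
  d5 = d4*5 + d3/3 = 256/3
  d6 = d3 - d1/3 = -29/60
  d7 = d2 - d5 - d4 = -5633/60
Walk from origin (0, 0):
  seg 1: up by d4 = 341/20 → (0, 341/20)
  seg 2: up by d3 = 1/4 → (0, 173/10)
  seg 3: left by d4 = 341/20 → (-341/20, 173/10)
  seg 4: left by d1 = 11/5 → (-77/4, 173/10)
  seg 5: right by d7 = -5633/60 → (-1697/15, 173/10)
  seg 6: up by d1 = 11/5 → (-1697/15, 39/2)
  seg 7: left by d5 = 256/3 → (-2977/15, 39/2)
  seg 8: right by d4 = 341/20 → (-2177/12, 39/2)
  seg 9: down by d4 = 341/20 → (-2177/12, 49/20)

d4 = 341/20
d5 = 256/3
d6 = -29/60
d7 = -5633/60
endpoint = (-2177/12, 49/20)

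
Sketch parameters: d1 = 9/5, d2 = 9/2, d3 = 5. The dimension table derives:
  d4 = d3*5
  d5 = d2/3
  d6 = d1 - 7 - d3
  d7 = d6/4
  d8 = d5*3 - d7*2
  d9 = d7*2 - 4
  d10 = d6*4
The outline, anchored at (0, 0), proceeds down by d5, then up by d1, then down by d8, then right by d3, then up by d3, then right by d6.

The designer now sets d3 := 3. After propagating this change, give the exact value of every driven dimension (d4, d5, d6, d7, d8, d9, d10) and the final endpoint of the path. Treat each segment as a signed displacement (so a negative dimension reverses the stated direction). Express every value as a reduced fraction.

d4 = 15
d5 = 3/2
d6 = -41/5
d7 = -41/20
d8 = 43/5
d9 = -81/10
d10 = -164/5
endpoint = (-26/5, -53/10)

Apply edit: d3 := 3
  d4 = d3*5 = 15
  d5 = d2/3 = 3/2
  d6 = d1 - 7 - d3 = -41/5
  d7 = d6/4 = -41/20
  d8 = d5*3 - d7*2 = 43/5
  d9 = d7*2 - 4 = -81/10
  d10 = d6*4 = -164/5
Walk from origin (0, 0):
  seg 1: down by d5 = 3/2 → (0, -3/2)
  seg 2: up by d1 = 9/5 → (0, 3/10)
  seg 3: down by d8 = 43/5 → (0, -83/10)
  seg 4: right by d3 = 3 → (3, -83/10)
  seg 5: up by d3 = 3 → (3, -53/10)
  seg 6: right by d6 = -41/5 → (-26/5, -53/10)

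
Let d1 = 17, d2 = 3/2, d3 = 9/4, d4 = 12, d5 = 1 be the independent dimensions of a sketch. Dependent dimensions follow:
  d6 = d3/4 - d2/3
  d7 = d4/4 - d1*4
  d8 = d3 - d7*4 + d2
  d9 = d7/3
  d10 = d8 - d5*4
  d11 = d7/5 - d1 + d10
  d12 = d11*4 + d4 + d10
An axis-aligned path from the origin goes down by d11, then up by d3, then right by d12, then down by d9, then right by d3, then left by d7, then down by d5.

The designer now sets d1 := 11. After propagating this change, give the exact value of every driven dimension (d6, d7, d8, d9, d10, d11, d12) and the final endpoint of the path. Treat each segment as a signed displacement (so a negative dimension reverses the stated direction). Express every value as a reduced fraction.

d6 = 1/16
d7 = -41
d8 = 671/4
d9 = -41/3
d10 = 655/4
d11 = 2891/20
d12 = 15079/20
endpoint = (3986/5, -3889/30)

Apply edit: d1 := 11
  d6 = d3/4 - d2/3 = 1/16
  d7 = d4/4 - d1*4 = -41
  d8 = d3 - d7*4 + d2 = 671/4
  d9 = d7/3 = -41/3
  d10 = d8 - d5*4 = 655/4
  d11 = d7/5 - d1 + d10 = 2891/20
  d12 = d11*4 + d4 + d10 = 15079/20
Walk from origin (0, 0):
  seg 1: down by d11 = 2891/20 → (0, -2891/20)
  seg 2: up by d3 = 9/4 → (0, -1423/10)
  seg 3: right by d12 = 15079/20 → (15079/20, -1423/10)
  seg 4: down by d9 = -41/3 → (15079/20, -3859/30)
  seg 5: right by d3 = 9/4 → (3781/5, -3859/30)
  seg 6: left by d7 = -41 → (3986/5, -3859/30)
  seg 7: down by d5 = 1 → (3986/5, -3889/30)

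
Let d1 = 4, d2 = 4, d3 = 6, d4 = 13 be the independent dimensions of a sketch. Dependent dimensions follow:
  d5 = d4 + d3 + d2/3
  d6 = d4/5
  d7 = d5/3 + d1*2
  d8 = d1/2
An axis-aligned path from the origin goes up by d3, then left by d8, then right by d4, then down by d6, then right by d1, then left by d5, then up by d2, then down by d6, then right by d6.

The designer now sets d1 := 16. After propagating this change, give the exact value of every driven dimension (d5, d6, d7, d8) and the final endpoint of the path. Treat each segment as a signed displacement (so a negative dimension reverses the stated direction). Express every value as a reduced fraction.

d5 = 61/3
d6 = 13/5
d7 = 349/9
d8 = 8
endpoint = (49/15, 24/5)

Apply edit: d1 := 16
  d5 = d4 + d3 + d2/3 = 61/3
  d6 = d4/5 = 13/5
  d7 = d5/3 + d1*2 = 349/9
  d8 = d1/2 = 8
Walk from origin (0, 0):
  seg 1: up by d3 = 6 → (0, 6)
  seg 2: left by d8 = 8 → (-8, 6)
  seg 3: right by d4 = 13 → (5, 6)
  seg 4: down by d6 = 13/5 → (5, 17/5)
  seg 5: right by d1 = 16 → (21, 17/5)
  seg 6: left by d5 = 61/3 → (2/3, 17/5)
  seg 7: up by d2 = 4 → (2/3, 37/5)
  seg 8: down by d6 = 13/5 → (2/3, 24/5)
  seg 9: right by d6 = 13/5 → (49/15, 24/5)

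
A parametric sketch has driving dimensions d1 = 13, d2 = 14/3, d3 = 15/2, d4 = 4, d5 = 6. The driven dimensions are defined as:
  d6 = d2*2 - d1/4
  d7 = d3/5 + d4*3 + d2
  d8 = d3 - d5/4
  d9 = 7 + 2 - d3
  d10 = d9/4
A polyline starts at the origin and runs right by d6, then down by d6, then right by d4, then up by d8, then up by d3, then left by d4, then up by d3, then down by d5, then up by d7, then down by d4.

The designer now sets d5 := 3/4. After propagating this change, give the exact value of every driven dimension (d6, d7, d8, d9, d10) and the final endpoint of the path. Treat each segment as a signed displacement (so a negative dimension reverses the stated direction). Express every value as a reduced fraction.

Apply edit: d5 := 3/4
  d6 = d2*2 - d1/4 = 73/12
  d7 = d3/5 + d4*3 + d2 = 109/6
  d8 = d3 - d5/4 = 117/16
  d9 = 7 + 2 - d3 = 3/2
  d10 = d9/4 = 3/8
Walk from origin (0, 0):
  seg 1: right by d6 = 73/12 → (73/12, 0)
  seg 2: down by d6 = 73/12 → (73/12, -73/12)
  seg 3: right by d4 = 4 → (121/12, -73/12)
  seg 4: up by d8 = 117/16 → (121/12, 59/48)
  seg 5: up by d3 = 15/2 → (121/12, 419/48)
  seg 6: left by d4 = 4 → (73/12, 419/48)
  seg 7: up by d3 = 15/2 → (73/12, 779/48)
  seg 8: down by d5 = 3/4 → (73/12, 743/48)
  seg 9: up by d7 = 109/6 → (73/12, 1615/48)
  seg 10: down by d4 = 4 → (73/12, 1423/48)

d6 = 73/12
d7 = 109/6
d8 = 117/16
d9 = 3/2
d10 = 3/8
endpoint = (73/12, 1423/48)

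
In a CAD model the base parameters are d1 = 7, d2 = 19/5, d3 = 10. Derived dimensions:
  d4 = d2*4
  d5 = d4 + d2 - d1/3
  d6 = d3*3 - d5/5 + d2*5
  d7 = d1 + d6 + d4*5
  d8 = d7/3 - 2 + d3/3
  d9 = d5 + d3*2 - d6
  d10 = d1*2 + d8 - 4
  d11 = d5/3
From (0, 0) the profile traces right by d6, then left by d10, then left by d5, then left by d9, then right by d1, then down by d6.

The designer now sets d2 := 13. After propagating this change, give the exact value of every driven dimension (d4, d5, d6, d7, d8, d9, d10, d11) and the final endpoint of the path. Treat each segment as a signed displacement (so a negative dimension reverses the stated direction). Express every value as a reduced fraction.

d4 = 52
d5 = 188/3
d6 = 1237/15
d7 = 5242/15
d8 = 5302/45
d9 = 1/5
d10 = 5752/45
d11 = 188/9
endpoint = (-911/9, -1237/15)

Apply edit: d2 := 13
  d4 = d2*4 = 52
  d5 = d4 + d2 - d1/3 = 188/3
  d6 = d3*3 - d5/5 + d2*5 = 1237/15
  d7 = d1 + d6 + d4*5 = 5242/15
  d8 = d7/3 - 2 + d3/3 = 5302/45
  d9 = d5 + d3*2 - d6 = 1/5
  d10 = d1*2 + d8 - 4 = 5752/45
  d11 = d5/3 = 188/9
Walk from origin (0, 0):
  seg 1: right by d6 = 1237/15 → (1237/15, 0)
  seg 2: left by d10 = 5752/45 → (-2041/45, 0)
  seg 3: left by d5 = 188/3 → (-4861/45, 0)
  seg 4: left by d9 = 1/5 → (-974/9, 0)
  seg 5: right by d1 = 7 → (-911/9, 0)
  seg 6: down by d6 = 1237/15 → (-911/9, -1237/15)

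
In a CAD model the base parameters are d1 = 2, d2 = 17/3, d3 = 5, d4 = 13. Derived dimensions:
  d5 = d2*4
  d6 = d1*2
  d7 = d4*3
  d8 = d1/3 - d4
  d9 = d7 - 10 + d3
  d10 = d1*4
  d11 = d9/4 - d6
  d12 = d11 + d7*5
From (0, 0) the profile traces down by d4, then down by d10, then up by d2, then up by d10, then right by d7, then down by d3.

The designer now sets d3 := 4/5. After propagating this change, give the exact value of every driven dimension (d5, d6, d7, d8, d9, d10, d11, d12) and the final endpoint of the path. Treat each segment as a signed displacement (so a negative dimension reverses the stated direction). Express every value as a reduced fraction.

d5 = 68/3
d6 = 4
d7 = 39
d8 = -37/3
d9 = 149/5
d10 = 8
d11 = 69/20
d12 = 3969/20
endpoint = (39, -122/15)

Apply edit: d3 := 4/5
  d5 = d2*4 = 68/3
  d6 = d1*2 = 4
  d7 = d4*3 = 39
  d8 = d1/3 - d4 = -37/3
  d9 = d7 - 10 + d3 = 149/5
  d10 = d1*4 = 8
  d11 = d9/4 - d6 = 69/20
  d12 = d11 + d7*5 = 3969/20
Walk from origin (0, 0):
  seg 1: down by d4 = 13 → (0, -13)
  seg 2: down by d10 = 8 → (0, -21)
  seg 3: up by d2 = 17/3 → (0, -46/3)
  seg 4: up by d10 = 8 → (0, -22/3)
  seg 5: right by d7 = 39 → (39, -22/3)
  seg 6: down by d3 = 4/5 → (39, -122/15)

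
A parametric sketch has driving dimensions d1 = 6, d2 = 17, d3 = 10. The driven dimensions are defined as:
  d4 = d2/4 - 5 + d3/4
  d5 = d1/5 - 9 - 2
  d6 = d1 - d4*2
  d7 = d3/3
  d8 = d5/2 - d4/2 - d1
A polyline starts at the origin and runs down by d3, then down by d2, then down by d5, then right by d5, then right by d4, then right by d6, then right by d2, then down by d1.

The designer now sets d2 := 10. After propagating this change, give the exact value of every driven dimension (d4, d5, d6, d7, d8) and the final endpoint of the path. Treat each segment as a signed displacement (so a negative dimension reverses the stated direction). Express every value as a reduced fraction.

Apply edit: d2 := 10
  d4 = d2/4 - 5 + d3/4 = 0
  d5 = d1/5 - 9 - 2 = -49/5
  d6 = d1 - d4*2 = 6
  d7 = d3/3 = 10/3
  d8 = d5/2 - d4/2 - d1 = -109/10
Walk from origin (0, 0):
  seg 1: down by d3 = 10 → (0, -10)
  seg 2: down by d2 = 10 → (0, -20)
  seg 3: down by d5 = -49/5 → (0, -51/5)
  seg 4: right by d5 = -49/5 → (-49/5, -51/5)
  seg 5: right by d4 = 0 → (-49/5, -51/5)
  seg 6: right by d6 = 6 → (-19/5, -51/5)
  seg 7: right by d2 = 10 → (31/5, -51/5)
  seg 8: down by d1 = 6 → (31/5, -81/5)

d4 = 0
d5 = -49/5
d6 = 6
d7 = 10/3
d8 = -109/10
endpoint = (31/5, -81/5)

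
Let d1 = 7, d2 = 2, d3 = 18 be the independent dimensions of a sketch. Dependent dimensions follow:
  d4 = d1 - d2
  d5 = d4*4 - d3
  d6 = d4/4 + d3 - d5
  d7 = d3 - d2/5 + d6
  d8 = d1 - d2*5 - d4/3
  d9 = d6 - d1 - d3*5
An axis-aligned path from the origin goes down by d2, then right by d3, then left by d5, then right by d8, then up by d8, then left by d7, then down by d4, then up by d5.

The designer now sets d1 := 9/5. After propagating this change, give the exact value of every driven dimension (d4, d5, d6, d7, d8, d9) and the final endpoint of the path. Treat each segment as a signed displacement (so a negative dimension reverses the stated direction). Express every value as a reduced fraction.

Apply edit: d1 := 9/5
  d4 = d1 - d2 = -1/5
  d5 = d4*4 - d3 = -94/5
  d6 = d4/4 + d3 - d5 = 147/4
  d7 = d3 - d2/5 + d6 = 1087/20
  d8 = d1 - d2*5 - d4/3 = -122/15
  d9 = d6 - d1 - d3*5 = -1101/20
Walk from origin (0, 0):
  seg 1: down by d2 = 2 → (0, -2)
  seg 2: right by d3 = 18 → (18, -2)
  seg 3: left by d5 = -94/5 → (184/5, -2)
  seg 4: right by d8 = -122/15 → (86/3, -2)
  seg 5: up by d8 = -122/15 → (86/3, -152/15)
  seg 6: left by d7 = 1087/20 → (-1541/60, -152/15)
  seg 7: down by d4 = -1/5 → (-1541/60, -149/15)
  seg 8: up by d5 = -94/5 → (-1541/60, -431/15)

d4 = -1/5
d5 = -94/5
d6 = 147/4
d7 = 1087/20
d8 = -122/15
d9 = -1101/20
endpoint = (-1541/60, -431/15)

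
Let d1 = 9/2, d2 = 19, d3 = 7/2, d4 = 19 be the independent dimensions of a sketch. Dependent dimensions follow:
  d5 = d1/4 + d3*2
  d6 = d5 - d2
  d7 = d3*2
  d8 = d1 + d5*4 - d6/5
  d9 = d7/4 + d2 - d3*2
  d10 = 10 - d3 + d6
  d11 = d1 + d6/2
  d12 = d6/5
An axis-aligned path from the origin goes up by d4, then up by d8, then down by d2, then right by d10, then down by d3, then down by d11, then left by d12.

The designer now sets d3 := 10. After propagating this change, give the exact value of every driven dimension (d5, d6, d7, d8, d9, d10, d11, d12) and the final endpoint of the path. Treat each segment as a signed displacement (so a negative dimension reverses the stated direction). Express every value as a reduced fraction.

Apply edit: d3 := 10
  d5 = d1/4 + d3*2 = 169/8
  d6 = d5 - d2 = 17/8
  d7 = d3*2 = 20
  d8 = d1 + d5*4 - d6/5 = 3543/40
  d9 = d7/4 + d2 - d3*2 = 4
  d10 = 10 - d3 + d6 = 17/8
  d11 = d1 + d6/2 = 89/16
  d12 = d6/5 = 17/40
Walk from origin (0, 0):
  seg 1: up by d4 = 19 → (0, 19)
  seg 2: up by d8 = 3543/40 → (0, 4303/40)
  seg 3: down by d2 = 19 → (0, 3543/40)
  seg 4: right by d10 = 17/8 → (17/8, 3543/40)
  seg 5: down by d3 = 10 → (17/8, 3143/40)
  seg 6: down by d11 = 89/16 → (17/8, 5841/80)
  seg 7: left by d12 = 17/40 → (17/10, 5841/80)

d5 = 169/8
d6 = 17/8
d7 = 20
d8 = 3543/40
d9 = 4
d10 = 17/8
d11 = 89/16
d12 = 17/40
endpoint = (17/10, 5841/80)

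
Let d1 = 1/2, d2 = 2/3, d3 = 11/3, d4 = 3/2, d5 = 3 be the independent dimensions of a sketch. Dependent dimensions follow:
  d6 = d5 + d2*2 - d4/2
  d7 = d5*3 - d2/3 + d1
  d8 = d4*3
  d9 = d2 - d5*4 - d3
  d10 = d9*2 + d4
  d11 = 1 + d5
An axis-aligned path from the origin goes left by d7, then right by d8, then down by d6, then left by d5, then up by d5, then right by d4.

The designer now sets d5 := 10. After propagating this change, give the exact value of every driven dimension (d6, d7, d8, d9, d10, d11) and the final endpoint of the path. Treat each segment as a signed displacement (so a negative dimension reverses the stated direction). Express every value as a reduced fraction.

Apply edit: d5 := 10
  d6 = d5 + d2*2 - d4/2 = 127/12
  d7 = d5*3 - d2/3 + d1 = 545/18
  d8 = d4*3 = 9/2
  d9 = d2 - d5*4 - d3 = -43
  d10 = d9*2 + d4 = -169/2
  d11 = 1 + d5 = 11
Walk from origin (0, 0):
  seg 1: left by d7 = 545/18 → (-545/18, 0)
  seg 2: right by d8 = 9/2 → (-232/9, 0)
  seg 3: down by d6 = 127/12 → (-232/9, -127/12)
  seg 4: left by d5 = 10 → (-322/9, -127/12)
  seg 5: up by d5 = 10 → (-322/9, -7/12)
  seg 6: right by d4 = 3/2 → (-617/18, -7/12)

d6 = 127/12
d7 = 545/18
d8 = 9/2
d9 = -43
d10 = -169/2
d11 = 11
endpoint = (-617/18, -7/12)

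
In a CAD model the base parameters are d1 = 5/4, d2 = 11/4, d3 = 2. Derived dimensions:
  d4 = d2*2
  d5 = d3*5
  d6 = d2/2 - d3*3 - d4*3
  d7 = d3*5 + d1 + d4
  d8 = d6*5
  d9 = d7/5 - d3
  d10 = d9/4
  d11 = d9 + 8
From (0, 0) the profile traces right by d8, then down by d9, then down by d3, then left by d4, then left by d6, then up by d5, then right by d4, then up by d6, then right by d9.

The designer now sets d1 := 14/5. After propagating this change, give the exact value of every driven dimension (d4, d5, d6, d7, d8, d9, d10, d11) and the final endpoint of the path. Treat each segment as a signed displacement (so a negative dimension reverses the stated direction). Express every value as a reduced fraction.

Apply edit: d1 := 14/5
  d4 = d2*2 = 11/2
  d5 = d3*5 = 10
  d6 = d2/2 - d3*3 - d4*3 = -169/8
  d7 = d3*5 + d1 + d4 = 183/10
  d8 = d6*5 = -845/8
  d9 = d7/5 - d3 = 83/50
  d10 = d9/4 = 83/200
  d11 = d9 + 8 = 483/50
Walk from origin (0, 0):
  seg 1: right by d8 = -845/8 → (-845/8, 0)
  seg 2: down by d9 = 83/50 → (-845/8, -83/50)
  seg 3: down by d3 = 2 → (-845/8, -183/50)
  seg 4: left by d4 = 11/2 → (-889/8, -183/50)
  seg 5: left by d6 = -169/8 → (-90, -183/50)
  seg 6: up by d5 = 10 → (-90, 317/50)
  seg 7: right by d4 = 11/2 → (-169/2, 317/50)
  seg 8: up by d6 = -169/8 → (-169/2, -2957/200)
  seg 9: right by d9 = 83/50 → (-2071/25, -2957/200)

d4 = 11/2
d5 = 10
d6 = -169/8
d7 = 183/10
d8 = -845/8
d9 = 83/50
d10 = 83/200
d11 = 483/50
endpoint = (-2071/25, -2957/200)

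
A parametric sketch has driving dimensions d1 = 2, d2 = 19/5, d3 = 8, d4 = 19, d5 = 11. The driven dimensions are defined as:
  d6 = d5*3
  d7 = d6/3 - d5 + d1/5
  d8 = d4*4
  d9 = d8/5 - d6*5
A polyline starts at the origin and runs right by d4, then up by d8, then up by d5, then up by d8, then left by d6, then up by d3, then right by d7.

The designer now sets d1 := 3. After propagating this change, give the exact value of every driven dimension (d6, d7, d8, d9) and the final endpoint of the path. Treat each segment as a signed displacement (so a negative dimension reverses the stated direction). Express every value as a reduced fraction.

d6 = 33
d7 = 3/5
d8 = 76
d9 = -749/5
endpoint = (-67/5, 171)

Apply edit: d1 := 3
  d6 = d5*3 = 33
  d7 = d6/3 - d5 + d1/5 = 3/5
  d8 = d4*4 = 76
  d9 = d8/5 - d6*5 = -749/5
Walk from origin (0, 0):
  seg 1: right by d4 = 19 → (19, 0)
  seg 2: up by d8 = 76 → (19, 76)
  seg 3: up by d5 = 11 → (19, 87)
  seg 4: up by d8 = 76 → (19, 163)
  seg 5: left by d6 = 33 → (-14, 163)
  seg 6: up by d3 = 8 → (-14, 171)
  seg 7: right by d7 = 3/5 → (-67/5, 171)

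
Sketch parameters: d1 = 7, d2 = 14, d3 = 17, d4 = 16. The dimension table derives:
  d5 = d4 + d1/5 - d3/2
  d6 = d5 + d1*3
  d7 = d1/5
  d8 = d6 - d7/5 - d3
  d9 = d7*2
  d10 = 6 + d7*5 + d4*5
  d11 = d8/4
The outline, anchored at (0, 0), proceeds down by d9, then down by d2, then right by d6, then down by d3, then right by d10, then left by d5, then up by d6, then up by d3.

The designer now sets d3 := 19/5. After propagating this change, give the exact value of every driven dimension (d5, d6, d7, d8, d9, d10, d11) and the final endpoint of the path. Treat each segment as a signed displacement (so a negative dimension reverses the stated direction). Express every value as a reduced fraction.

Apply edit: d3 := 19/5
  d5 = d4 + d1/5 - d3/2 = 31/2
  d6 = d5 + d1*3 = 73/2
  d7 = d1/5 = 7/5
  d8 = d6 - d7/5 - d3 = 1621/50
  d9 = d7*2 = 14/5
  d10 = 6 + d7*5 + d4*5 = 93
  d11 = d8/4 = 1621/200
Walk from origin (0, 0):
  seg 1: down by d9 = 14/5 → (0, -14/5)
  seg 2: down by d2 = 14 → (0, -84/5)
  seg 3: right by d6 = 73/2 → (73/2, -84/5)
  seg 4: down by d3 = 19/5 → (73/2, -103/5)
  seg 5: right by d10 = 93 → (259/2, -103/5)
  seg 6: left by d5 = 31/2 → (114, -103/5)
  seg 7: up by d6 = 73/2 → (114, 159/10)
  seg 8: up by d3 = 19/5 → (114, 197/10)

d5 = 31/2
d6 = 73/2
d7 = 7/5
d8 = 1621/50
d9 = 14/5
d10 = 93
d11 = 1621/200
endpoint = (114, 197/10)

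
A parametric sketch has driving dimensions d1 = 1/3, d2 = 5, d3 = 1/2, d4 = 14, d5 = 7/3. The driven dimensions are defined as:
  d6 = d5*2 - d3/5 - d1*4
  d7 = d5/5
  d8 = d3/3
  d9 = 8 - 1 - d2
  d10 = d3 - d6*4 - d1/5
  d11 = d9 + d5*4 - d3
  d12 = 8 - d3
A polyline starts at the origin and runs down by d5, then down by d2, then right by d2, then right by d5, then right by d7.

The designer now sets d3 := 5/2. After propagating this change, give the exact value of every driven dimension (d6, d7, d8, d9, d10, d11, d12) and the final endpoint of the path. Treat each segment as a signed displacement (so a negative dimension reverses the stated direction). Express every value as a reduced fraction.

Apply edit: d3 := 5/2
  d6 = d5*2 - d3/5 - d1*4 = 17/6
  d7 = d5/5 = 7/15
  d8 = d3/3 = 5/6
  d9 = 8 - 1 - d2 = 2
  d10 = d3 - d6*4 - d1/5 = -89/10
  d11 = d9 + d5*4 - d3 = 53/6
  d12 = 8 - d3 = 11/2
Walk from origin (0, 0):
  seg 1: down by d5 = 7/3 → (0, -7/3)
  seg 2: down by d2 = 5 → (0, -22/3)
  seg 3: right by d2 = 5 → (5, -22/3)
  seg 4: right by d5 = 7/3 → (22/3, -22/3)
  seg 5: right by d7 = 7/15 → (39/5, -22/3)

d6 = 17/6
d7 = 7/15
d8 = 5/6
d9 = 2
d10 = -89/10
d11 = 53/6
d12 = 11/2
endpoint = (39/5, -22/3)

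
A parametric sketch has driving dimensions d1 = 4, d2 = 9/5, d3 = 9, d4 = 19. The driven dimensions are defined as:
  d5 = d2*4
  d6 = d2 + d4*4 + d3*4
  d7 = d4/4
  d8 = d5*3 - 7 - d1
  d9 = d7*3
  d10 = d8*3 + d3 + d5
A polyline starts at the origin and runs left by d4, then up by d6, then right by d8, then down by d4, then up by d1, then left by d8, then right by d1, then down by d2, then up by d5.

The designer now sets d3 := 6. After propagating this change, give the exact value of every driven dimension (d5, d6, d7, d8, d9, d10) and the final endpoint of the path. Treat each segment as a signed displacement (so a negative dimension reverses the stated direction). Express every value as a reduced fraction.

d5 = 36/5
d6 = 509/5
d7 = 19/4
d8 = 53/5
d9 = 57/4
d10 = 45
endpoint = (-15, 461/5)

Apply edit: d3 := 6
  d5 = d2*4 = 36/5
  d6 = d2 + d4*4 + d3*4 = 509/5
  d7 = d4/4 = 19/4
  d8 = d5*3 - 7 - d1 = 53/5
  d9 = d7*3 = 57/4
  d10 = d8*3 + d3 + d5 = 45
Walk from origin (0, 0):
  seg 1: left by d4 = 19 → (-19, 0)
  seg 2: up by d6 = 509/5 → (-19, 509/5)
  seg 3: right by d8 = 53/5 → (-42/5, 509/5)
  seg 4: down by d4 = 19 → (-42/5, 414/5)
  seg 5: up by d1 = 4 → (-42/5, 434/5)
  seg 6: left by d8 = 53/5 → (-19, 434/5)
  seg 7: right by d1 = 4 → (-15, 434/5)
  seg 8: down by d2 = 9/5 → (-15, 85)
  seg 9: up by d5 = 36/5 → (-15, 461/5)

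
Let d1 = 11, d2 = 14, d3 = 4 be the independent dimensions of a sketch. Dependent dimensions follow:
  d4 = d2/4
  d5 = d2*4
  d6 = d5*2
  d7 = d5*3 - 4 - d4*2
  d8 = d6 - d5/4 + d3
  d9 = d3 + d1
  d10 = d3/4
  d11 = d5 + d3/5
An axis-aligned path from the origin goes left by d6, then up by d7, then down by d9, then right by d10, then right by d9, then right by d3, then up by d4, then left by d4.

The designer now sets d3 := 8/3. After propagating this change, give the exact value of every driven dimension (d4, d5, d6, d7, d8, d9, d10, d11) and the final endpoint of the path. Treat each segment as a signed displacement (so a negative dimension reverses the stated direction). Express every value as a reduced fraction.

d4 = 7/2
d5 = 56
d6 = 112
d7 = 157
d8 = 302/3
d9 = 41/3
d10 = 2/3
d11 = 848/15
endpoint = (-197/2, 881/6)

Apply edit: d3 := 8/3
  d4 = d2/4 = 7/2
  d5 = d2*4 = 56
  d6 = d5*2 = 112
  d7 = d5*3 - 4 - d4*2 = 157
  d8 = d6 - d5/4 + d3 = 302/3
  d9 = d3 + d1 = 41/3
  d10 = d3/4 = 2/3
  d11 = d5 + d3/5 = 848/15
Walk from origin (0, 0):
  seg 1: left by d6 = 112 → (-112, 0)
  seg 2: up by d7 = 157 → (-112, 157)
  seg 3: down by d9 = 41/3 → (-112, 430/3)
  seg 4: right by d10 = 2/3 → (-334/3, 430/3)
  seg 5: right by d9 = 41/3 → (-293/3, 430/3)
  seg 6: right by d3 = 8/3 → (-95, 430/3)
  seg 7: up by d4 = 7/2 → (-95, 881/6)
  seg 8: left by d4 = 7/2 → (-197/2, 881/6)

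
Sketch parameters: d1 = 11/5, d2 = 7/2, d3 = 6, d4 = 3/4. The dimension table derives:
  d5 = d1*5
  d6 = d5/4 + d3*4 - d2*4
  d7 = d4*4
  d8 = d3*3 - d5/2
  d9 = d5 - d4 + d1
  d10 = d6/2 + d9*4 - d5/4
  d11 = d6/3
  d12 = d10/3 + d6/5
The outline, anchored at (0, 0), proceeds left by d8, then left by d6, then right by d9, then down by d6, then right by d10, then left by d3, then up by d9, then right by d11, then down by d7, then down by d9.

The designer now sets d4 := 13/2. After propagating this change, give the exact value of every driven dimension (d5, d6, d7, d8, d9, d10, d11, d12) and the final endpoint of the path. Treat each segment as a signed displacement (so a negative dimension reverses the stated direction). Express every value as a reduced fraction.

Apply edit: d4 := 13/2
  d5 = d1*5 = 11
  d6 = d5/4 + d3*4 - d2*4 = 51/4
  d7 = d4*4 = 26
  d8 = d3*3 - d5/2 = 25/2
  d9 = d5 - d4 + d1 = 67/10
  d10 = d6/2 + d9*4 - d5/4 = 1217/40
  d11 = d6/3 = 17/4
  d12 = d10/3 + d6/5 = 1523/120
Walk from origin (0, 0):
  seg 1: left by d8 = 25/2 → (-25/2, 0)
  seg 2: left by d6 = 51/4 → (-101/4, 0)
  seg 3: right by d9 = 67/10 → (-371/20, 0)
  seg 4: down by d6 = 51/4 → (-371/20, -51/4)
  seg 5: right by d10 = 1217/40 → (95/8, -51/4)
  seg 6: left by d3 = 6 → (47/8, -51/4)
  seg 7: up by d9 = 67/10 → (47/8, -121/20)
  seg 8: right by d11 = 17/4 → (81/8, -121/20)
  seg 9: down by d7 = 26 → (81/8, -641/20)
  seg 10: down by d9 = 67/10 → (81/8, -155/4)

d5 = 11
d6 = 51/4
d7 = 26
d8 = 25/2
d9 = 67/10
d10 = 1217/40
d11 = 17/4
d12 = 1523/120
endpoint = (81/8, -155/4)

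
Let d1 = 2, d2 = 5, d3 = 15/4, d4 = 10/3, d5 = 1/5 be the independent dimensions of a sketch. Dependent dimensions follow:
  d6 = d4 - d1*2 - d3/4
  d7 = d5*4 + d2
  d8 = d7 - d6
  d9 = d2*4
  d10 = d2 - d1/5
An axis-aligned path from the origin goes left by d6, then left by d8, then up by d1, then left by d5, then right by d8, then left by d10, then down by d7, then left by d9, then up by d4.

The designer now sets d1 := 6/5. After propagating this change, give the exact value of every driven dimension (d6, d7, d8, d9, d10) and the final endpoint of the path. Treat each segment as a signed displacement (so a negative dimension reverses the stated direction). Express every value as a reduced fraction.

Apply edit: d1 := 6/5
  d6 = d4 - d1*2 - d3/4 = -1/240
  d7 = d5*4 + d2 = 29/5
  d8 = d7 - d6 = 1393/240
  d9 = d2*4 = 20
  d10 = d2 - d1/5 = 119/25
Walk from origin (0, 0):
  seg 1: left by d6 = -1/240 → (1/240, 0)
  seg 2: left by d8 = 1393/240 → (-29/5, 0)
  seg 3: up by d1 = 6/5 → (-29/5, 6/5)
  seg 4: left by d5 = 1/5 → (-6, 6/5)
  seg 5: right by d8 = 1393/240 → (-47/240, 6/5)
  seg 6: left by d10 = 119/25 → (-5947/1200, 6/5)
  seg 7: down by d7 = 29/5 → (-5947/1200, -23/5)
  seg 8: left by d9 = 20 → (-29947/1200, -23/5)
  seg 9: up by d4 = 10/3 → (-29947/1200, -19/15)

d6 = -1/240
d7 = 29/5
d8 = 1393/240
d9 = 20
d10 = 119/25
endpoint = (-29947/1200, -19/15)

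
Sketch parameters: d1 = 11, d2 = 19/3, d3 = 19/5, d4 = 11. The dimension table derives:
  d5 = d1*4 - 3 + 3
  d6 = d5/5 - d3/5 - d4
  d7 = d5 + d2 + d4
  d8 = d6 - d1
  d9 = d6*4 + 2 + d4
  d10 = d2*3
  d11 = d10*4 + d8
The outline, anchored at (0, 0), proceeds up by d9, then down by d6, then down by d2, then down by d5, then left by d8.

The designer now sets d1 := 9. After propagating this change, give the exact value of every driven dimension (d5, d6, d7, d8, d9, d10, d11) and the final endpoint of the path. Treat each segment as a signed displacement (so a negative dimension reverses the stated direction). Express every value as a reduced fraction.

Apply edit: d1 := 9
  d5 = d1*4 - 3 + 3 = 36
  d6 = d5/5 - d3/5 - d4 = -114/25
  d7 = d5 + d2 + d4 = 160/3
  d8 = d6 - d1 = -339/25
  d9 = d6*4 + 2 + d4 = -131/25
  d10 = d2*3 = 19
  d11 = d10*4 + d8 = 1561/25
Walk from origin (0, 0):
  seg 1: up by d9 = -131/25 → (0, -131/25)
  seg 2: down by d6 = -114/25 → (0, -17/25)
  seg 3: down by d2 = 19/3 → (0, -526/75)
  seg 4: down by d5 = 36 → (0, -3226/75)
  seg 5: left by d8 = -339/25 → (339/25, -3226/75)

d5 = 36
d6 = -114/25
d7 = 160/3
d8 = -339/25
d9 = -131/25
d10 = 19
d11 = 1561/25
endpoint = (339/25, -3226/75)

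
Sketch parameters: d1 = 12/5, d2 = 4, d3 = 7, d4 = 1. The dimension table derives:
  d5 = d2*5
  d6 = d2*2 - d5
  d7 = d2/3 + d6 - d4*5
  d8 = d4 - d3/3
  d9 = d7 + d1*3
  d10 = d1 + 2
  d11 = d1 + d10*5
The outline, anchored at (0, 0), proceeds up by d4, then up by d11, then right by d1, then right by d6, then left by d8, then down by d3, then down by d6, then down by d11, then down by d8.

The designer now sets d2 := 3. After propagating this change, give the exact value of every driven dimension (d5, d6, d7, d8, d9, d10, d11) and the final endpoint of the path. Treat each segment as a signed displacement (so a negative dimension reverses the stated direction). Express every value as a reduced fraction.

d5 = 15
d6 = -9
d7 = -13
d8 = -4/3
d9 = -29/5
d10 = 22/5
d11 = 122/5
endpoint = (-79/15, 13/3)

Apply edit: d2 := 3
  d5 = d2*5 = 15
  d6 = d2*2 - d5 = -9
  d7 = d2/3 + d6 - d4*5 = -13
  d8 = d4 - d3/3 = -4/3
  d9 = d7 + d1*3 = -29/5
  d10 = d1 + 2 = 22/5
  d11 = d1 + d10*5 = 122/5
Walk from origin (0, 0):
  seg 1: up by d4 = 1 → (0, 1)
  seg 2: up by d11 = 122/5 → (0, 127/5)
  seg 3: right by d1 = 12/5 → (12/5, 127/5)
  seg 4: right by d6 = -9 → (-33/5, 127/5)
  seg 5: left by d8 = -4/3 → (-79/15, 127/5)
  seg 6: down by d3 = 7 → (-79/15, 92/5)
  seg 7: down by d6 = -9 → (-79/15, 137/5)
  seg 8: down by d11 = 122/5 → (-79/15, 3)
  seg 9: down by d8 = -4/3 → (-79/15, 13/3)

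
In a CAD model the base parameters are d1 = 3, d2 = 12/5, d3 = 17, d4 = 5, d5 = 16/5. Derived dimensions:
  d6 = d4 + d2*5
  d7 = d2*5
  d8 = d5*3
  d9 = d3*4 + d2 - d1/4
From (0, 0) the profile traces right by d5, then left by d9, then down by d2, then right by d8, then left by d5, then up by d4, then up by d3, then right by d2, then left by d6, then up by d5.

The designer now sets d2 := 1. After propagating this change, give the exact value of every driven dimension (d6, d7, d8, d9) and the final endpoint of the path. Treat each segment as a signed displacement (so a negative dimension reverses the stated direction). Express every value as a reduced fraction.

Apply edit: d2 := 1
  d6 = d4 + d2*5 = 10
  d7 = d2*5 = 5
  d8 = d5*3 = 48/5
  d9 = d3*4 + d2 - d1/4 = 273/4
Walk from origin (0, 0):
  seg 1: right by d5 = 16/5 → (16/5, 0)
  seg 2: left by d9 = 273/4 → (-1301/20, 0)
  seg 3: down by d2 = 1 → (-1301/20, -1)
  seg 4: right by d8 = 48/5 → (-1109/20, -1)
  seg 5: left by d5 = 16/5 → (-1173/20, -1)
  seg 6: up by d4 = 5 → (-1173/20, 4)
  seg 7: up by d3 = 17 → (-1173/20, 21)
  seg 8: right by d2 = 1 → (-1153/20, 21)
  seg 9: left by d6 = 10 → (-1353/20, 21)
  seg 10: up by d5 = 16/5 → (-1353/20, 121/5)

d6 = 10
d7 = 5
d8 = 48/5
d9 = 273/4
endpoint = (-1353/20, 121/5)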